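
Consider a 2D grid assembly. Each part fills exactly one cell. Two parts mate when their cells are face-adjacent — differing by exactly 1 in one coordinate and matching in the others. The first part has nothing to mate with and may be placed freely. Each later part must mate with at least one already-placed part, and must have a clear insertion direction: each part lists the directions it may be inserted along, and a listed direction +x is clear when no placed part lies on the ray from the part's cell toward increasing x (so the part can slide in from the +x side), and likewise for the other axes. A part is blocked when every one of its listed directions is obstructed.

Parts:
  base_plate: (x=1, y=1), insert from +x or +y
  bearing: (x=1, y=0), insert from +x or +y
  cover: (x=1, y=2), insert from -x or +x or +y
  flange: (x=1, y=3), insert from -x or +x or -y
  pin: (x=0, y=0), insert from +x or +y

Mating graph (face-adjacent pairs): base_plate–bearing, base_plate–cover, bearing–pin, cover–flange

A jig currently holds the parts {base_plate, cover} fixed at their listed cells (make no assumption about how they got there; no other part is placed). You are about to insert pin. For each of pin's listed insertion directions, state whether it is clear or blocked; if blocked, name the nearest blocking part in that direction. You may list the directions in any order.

+x: ray from pin(0, 0) has no placed part ⇒ clear
+y: ray from pin(0, 0) has no placed part ⇒ clear

+x: clear; +y: clear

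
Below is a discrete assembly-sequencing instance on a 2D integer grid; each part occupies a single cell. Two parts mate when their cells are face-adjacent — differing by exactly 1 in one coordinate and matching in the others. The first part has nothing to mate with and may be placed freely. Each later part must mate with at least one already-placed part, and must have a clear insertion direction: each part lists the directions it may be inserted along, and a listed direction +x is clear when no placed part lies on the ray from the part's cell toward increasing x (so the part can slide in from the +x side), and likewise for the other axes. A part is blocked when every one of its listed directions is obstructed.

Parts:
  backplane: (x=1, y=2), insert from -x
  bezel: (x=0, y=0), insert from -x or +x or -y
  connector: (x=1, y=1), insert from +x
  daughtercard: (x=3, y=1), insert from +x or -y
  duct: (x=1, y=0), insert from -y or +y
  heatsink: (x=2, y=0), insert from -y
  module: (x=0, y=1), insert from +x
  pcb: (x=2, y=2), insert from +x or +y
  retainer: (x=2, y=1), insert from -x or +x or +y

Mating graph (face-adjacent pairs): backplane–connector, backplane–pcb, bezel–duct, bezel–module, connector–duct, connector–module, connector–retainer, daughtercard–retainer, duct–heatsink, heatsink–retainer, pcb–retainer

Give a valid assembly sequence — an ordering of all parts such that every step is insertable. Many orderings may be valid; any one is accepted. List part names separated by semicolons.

1. heatsink@(2, 0) [-y clear] — {heatsink}
2. duct@(1, 0) [-y clear] — {duct, heatsink}
3. bezel@(0, 0) [-x clear] — {bezel, duct, heatsink}
4. module@(0, 1) [+x clear] — {bezel, duct, heatsink, module}
5. connector@(1, 1) [+x clear] — {bezel, connector, duct, heatsink, module}
6. backplane@(1, 2) [-x clear] — {backplane, bezel, connector, duct, heatsink, module}
7. pcb@(2, 2) [+x clear] — {backplane, bezel, connector, duct, heatsink, module, pcb}
8. retainer@(2, 1) [+x clear] — {backplane, bezel, connector, duct, heatsink, module, pcb, retainer}
9. daughtercard@(3, 1) [+x clear] — {backplane, bezel, connector, daughtercard, duct, heatsink, module, pcb, retainer}

heatsink; duct; bezel; module; connector; backplane; pcb; retainer; daughtercard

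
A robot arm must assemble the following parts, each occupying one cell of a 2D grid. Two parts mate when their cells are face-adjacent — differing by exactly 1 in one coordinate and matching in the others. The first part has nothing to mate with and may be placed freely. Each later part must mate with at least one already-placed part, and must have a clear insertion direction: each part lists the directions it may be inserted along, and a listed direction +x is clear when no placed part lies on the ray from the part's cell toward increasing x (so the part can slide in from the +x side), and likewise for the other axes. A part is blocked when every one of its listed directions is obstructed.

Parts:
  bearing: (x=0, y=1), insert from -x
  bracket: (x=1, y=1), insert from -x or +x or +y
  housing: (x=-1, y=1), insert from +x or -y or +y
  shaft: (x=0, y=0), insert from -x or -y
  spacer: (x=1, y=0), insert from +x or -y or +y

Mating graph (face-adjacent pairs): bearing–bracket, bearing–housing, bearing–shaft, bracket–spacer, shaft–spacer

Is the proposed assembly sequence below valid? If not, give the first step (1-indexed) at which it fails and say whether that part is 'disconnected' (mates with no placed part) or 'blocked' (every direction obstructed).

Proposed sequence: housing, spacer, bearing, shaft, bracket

Invalid at step 2 (disconnected)

1. housing@(-1, 1) [+x clear] — {housing}
2. spacer@(1, 0) — no placed neighbour ⇒ disconnected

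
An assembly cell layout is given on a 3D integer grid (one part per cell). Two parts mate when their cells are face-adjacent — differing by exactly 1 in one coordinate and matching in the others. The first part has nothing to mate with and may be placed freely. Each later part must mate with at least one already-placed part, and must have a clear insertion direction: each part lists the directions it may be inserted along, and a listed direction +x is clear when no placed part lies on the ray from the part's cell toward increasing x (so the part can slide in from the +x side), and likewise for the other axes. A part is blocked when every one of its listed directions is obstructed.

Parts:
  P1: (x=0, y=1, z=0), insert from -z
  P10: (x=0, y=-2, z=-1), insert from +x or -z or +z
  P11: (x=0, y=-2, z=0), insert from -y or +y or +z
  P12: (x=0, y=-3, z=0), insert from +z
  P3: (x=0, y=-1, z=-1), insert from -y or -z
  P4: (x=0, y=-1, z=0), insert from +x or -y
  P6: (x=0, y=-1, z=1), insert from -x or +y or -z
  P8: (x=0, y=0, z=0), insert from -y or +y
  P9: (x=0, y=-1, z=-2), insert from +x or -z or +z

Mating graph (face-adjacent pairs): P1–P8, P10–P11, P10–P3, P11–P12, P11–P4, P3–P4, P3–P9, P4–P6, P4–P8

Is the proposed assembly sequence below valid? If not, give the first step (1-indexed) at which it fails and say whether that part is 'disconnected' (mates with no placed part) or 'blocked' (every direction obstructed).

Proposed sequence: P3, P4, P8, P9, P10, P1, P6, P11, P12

Valid

1. P3@(0, -1, -1) [-y clear] — {P3}
2. P4@(0, -1, 0) [+x clear] — {P3, P4}
3. P8@(0, 0, 0) [+y clear] — {P3, P4, P8}
4. P9@(0, -1, -2) [+x clear] — {P3, P4, P8, P9}
5. P10@(0, -2, -1) [+x clear] — {P10, P3, P4, P8, P9}
6. P1@(0, 1, 0) [-z clear] — {P1, P10, P3, P4, P8, P9}
7. P6@(0, -1, 1) [-x clear] — {P1, P10, P3, P4, P6, P8, P9}
8. P11@(0, -2, 0) [-y clear] — {P1, P10, P11, P3, P4, P6, P8, P9}
9. P12@(0, -3, 0) [+z clear] — {P1, P10, P11, P12, P3, P4, P6, P8, P9}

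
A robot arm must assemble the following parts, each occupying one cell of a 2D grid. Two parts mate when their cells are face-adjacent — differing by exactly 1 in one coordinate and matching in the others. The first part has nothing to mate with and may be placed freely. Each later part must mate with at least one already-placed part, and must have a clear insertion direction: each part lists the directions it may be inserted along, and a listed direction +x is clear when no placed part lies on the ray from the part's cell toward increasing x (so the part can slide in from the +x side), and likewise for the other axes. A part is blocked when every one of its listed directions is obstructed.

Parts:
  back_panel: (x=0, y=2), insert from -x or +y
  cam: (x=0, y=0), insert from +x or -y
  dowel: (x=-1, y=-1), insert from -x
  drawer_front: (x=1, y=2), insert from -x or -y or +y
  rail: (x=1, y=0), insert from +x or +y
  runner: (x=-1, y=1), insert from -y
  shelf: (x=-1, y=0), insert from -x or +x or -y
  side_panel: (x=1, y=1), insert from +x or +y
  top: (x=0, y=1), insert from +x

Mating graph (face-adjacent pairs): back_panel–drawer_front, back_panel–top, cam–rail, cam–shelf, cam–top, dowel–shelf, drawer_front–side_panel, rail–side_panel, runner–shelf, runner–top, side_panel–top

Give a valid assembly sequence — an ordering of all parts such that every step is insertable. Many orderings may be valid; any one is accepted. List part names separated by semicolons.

runner; top; side_panel; cam; shelf; dowel; back_panel; rail; drawer_front

1. runner@(-1, 1) [-y clear] — {runner}
2. top@(0, 1) [+x clear] — {runner, top}
3. side_panel@(1, 1) [+x clear] — {runner, side_panel, top}
4. cam@(0, 0) [+x clear] — {cam, runner, side_panel, top}
5. shelf@(-1, 0) [-x clear] — {cam, runner, shelf, side_panel, top}
6. dowel@(-1, -1) [-x clear] — {cam, dowel, runner, shelf, side_panel, top}
7. back_panel@(0, 2) [-x clear] — {back_panel, cam, dowel, runner, shelf, side_panel, top}
8. rail@(1, 0) [+x clear] — {back_panel, cam, dowel, rail, runner, shelf, side_panel, top}
9. drawer_front@(1, 2) [+y clear] — {back_panel, cam, dowel, drawer_front, rail, runner, shelf, side_panel, top}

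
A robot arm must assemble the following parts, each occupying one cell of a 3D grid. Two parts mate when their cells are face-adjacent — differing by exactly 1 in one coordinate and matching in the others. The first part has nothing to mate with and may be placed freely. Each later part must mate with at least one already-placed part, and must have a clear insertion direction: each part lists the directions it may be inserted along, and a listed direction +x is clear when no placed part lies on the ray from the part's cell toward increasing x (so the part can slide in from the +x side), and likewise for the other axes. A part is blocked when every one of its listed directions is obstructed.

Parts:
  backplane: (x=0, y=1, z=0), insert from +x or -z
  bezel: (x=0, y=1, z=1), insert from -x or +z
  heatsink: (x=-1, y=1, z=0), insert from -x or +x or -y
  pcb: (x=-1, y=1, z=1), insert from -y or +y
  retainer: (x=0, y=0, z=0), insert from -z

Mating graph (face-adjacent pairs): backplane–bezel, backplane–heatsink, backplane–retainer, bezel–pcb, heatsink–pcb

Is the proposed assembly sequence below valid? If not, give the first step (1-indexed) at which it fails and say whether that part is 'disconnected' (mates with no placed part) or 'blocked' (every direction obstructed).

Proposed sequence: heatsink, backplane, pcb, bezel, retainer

1. heatsink@(-1, 1, 0) [-x clear] — {heatsink}
2. backplane@(0, 1, 0) [+x clear] — {backplane, heatsink}
3. pcb@(-1, 1, 1) [-y clear] — {backplane, heatsink, pcb}
4. bezel@(0, 1, 1) [+z clear] — {backplane, bezel, heatsink, pcb}
5. retainer@(0, 0, 0) [-z clear] — {backplane, bezel, heatsink, pcb, retainer}

Valid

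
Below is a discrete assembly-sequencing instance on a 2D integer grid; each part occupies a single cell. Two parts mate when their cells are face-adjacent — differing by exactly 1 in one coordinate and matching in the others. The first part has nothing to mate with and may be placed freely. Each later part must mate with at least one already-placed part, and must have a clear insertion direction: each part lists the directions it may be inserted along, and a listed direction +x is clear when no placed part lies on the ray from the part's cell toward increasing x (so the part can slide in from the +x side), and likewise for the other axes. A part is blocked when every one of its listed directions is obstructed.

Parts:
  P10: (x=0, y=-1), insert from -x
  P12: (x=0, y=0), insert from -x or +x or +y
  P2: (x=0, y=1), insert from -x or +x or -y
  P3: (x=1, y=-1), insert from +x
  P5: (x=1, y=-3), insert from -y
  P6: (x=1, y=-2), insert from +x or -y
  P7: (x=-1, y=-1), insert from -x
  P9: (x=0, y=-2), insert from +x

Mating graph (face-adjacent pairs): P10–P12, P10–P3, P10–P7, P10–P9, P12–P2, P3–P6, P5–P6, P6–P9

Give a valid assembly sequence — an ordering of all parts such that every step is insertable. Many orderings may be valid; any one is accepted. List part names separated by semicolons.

1. P10@(0, -1) [-x clear] — {P10}
2. P3@(1, -1) [+x clear] — {P10, P3}
3. P12@(0, 0) [-x clear] — {P10, P12, P3}
4. P2@(0, 1) [-x clear] — {P10, P12, P2, P3}
5. P9@(0, -2) [+x clear] — {P10, P12, P2, P3, P9}
6. P6@(1, -2) [+x clear] — {P10, P12, P2, P3, P6, P9}
7. P5@(1, -3) [-y clear] — {P10, P12, P2, P3, P5, P6, P9}
8. P7@(-1, -1) [-x clear] — {P10, P12, P2, P3, P5, P6, P7, P9}

P10; P3; P12; P2; P9; P6; P5; P7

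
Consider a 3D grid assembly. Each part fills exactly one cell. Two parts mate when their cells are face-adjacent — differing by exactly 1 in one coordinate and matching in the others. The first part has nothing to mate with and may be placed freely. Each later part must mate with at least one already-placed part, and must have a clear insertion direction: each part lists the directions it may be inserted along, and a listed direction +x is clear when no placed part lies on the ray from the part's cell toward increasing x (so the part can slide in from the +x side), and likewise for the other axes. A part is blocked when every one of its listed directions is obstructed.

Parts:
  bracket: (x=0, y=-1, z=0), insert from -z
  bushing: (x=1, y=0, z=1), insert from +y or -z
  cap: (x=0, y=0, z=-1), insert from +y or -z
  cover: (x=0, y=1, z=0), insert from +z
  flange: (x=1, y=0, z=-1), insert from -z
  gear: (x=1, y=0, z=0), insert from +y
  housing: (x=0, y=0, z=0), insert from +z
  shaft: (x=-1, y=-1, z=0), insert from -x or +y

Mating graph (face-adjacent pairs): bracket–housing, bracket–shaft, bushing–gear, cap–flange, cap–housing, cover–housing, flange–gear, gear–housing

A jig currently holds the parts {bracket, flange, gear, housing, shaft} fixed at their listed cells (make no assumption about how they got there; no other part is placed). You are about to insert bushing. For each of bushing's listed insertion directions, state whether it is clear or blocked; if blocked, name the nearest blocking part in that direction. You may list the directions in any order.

+y: clear; -z: blocked by gear

+y: ray from bushing(1, 0, 1) has no placed part ⇒ clear
-z: nearest on ray is gear@(1, 0, 0) ⇒ blocked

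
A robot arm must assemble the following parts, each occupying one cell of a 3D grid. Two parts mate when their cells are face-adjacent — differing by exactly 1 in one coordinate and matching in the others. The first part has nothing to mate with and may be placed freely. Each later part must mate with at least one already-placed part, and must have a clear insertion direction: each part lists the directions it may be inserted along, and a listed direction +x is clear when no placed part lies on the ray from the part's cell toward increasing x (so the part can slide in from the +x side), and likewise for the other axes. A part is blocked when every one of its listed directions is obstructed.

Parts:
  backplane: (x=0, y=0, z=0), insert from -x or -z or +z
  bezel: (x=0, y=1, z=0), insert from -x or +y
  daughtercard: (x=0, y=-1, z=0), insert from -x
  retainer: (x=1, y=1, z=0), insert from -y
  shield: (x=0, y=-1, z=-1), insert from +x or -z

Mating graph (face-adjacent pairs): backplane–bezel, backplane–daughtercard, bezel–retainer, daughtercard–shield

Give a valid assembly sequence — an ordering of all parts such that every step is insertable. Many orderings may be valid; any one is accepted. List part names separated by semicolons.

retainer; bezel; backplane; daughtercard; shield

1. retainer@(1, 1, 0) [-y clear] — {retainer}
2. bezel@(0, 1, 0) [-x clear] — {bezel, retainer}
3. backplane@(0, 0, 0) [-x clear] — {backplane, bezel, retainer}
4. daughtercard@(0, -1, 0) [-x clear] — {backplane, bezel, daughtercard, retainer}
5. shield@(0, -1, -1) [+x clear] — {backplane, bezel, daughtercard, retainer, shield}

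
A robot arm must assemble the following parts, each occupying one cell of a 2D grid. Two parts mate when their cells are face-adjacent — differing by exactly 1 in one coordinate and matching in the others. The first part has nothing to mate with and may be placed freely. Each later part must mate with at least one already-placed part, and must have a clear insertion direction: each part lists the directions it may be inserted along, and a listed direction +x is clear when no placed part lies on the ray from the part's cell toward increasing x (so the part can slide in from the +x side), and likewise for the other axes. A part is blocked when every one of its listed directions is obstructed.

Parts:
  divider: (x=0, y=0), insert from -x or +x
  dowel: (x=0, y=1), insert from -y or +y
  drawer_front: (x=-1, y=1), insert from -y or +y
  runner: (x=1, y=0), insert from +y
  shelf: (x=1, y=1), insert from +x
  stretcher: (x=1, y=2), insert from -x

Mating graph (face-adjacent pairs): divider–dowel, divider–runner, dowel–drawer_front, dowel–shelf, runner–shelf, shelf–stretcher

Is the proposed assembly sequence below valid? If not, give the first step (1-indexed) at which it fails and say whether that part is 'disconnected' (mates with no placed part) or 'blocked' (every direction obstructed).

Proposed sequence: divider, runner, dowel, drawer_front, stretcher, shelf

Invalid at step 5 (disconnected)

1. divider@(0, 0) [-x clear] — {divider}
2. runner@(1, 0) [+y clear] — {divider, runner}
3. dowel@(0, 1) [+y clear] — {divider, dowel, runner}
4. drawer_front@(-1, 1) [-y clear] — {divider, dowel, drawer_front, runner}
5. stretcher@(1, 2) — no placed neighbour ⇒ disconnected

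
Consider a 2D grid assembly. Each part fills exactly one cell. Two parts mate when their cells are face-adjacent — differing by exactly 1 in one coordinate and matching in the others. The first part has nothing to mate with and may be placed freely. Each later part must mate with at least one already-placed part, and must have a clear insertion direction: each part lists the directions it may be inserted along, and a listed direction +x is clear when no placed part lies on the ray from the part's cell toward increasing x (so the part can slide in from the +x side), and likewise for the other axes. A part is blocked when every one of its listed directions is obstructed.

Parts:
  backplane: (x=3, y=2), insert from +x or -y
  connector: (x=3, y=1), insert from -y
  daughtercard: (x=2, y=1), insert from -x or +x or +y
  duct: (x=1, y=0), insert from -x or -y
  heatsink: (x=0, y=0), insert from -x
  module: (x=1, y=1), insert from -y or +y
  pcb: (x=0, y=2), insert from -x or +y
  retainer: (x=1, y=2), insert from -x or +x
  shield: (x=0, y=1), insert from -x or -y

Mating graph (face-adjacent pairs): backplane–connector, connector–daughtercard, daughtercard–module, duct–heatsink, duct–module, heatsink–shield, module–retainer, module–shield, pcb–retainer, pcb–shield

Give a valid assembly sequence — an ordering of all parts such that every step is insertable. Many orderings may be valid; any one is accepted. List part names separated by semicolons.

1. duct@(1, 0) [-x clear] — {duct}
2. module@(1, 1) [+y clear] — {duct, module}
3. daughtercard@(2, 1) [+x clear] — {daughtercard, duct, module}
4. connector@(3, 1) [-y clear] — {connector, daughtercard, duct, module}
5. retainer@(1, 2) [-x clear] — {connector, daughtercard, duct, module, retainer}
6. pcb@(0, 2) [-x clear] — {connector, daughtercard, duct, module, pcb, retainer}
7. shield@(0, 1) [-x clear] — {connector, daughtercard, duct, module, pcb, retainer, shield}
8. backplane@(3, 2) [+x clear] — {backplane, connector, daughtercard, duct, module, pcb, retainer, shield}
9. heatsink@(0, 0) [-x clear] — {backplane, connector, daughtercard, duct, heatsink, module, pcb, retainer, shield}

duct; module; daughtercard; connector; retainer; pcb; shield; backplane; heatsink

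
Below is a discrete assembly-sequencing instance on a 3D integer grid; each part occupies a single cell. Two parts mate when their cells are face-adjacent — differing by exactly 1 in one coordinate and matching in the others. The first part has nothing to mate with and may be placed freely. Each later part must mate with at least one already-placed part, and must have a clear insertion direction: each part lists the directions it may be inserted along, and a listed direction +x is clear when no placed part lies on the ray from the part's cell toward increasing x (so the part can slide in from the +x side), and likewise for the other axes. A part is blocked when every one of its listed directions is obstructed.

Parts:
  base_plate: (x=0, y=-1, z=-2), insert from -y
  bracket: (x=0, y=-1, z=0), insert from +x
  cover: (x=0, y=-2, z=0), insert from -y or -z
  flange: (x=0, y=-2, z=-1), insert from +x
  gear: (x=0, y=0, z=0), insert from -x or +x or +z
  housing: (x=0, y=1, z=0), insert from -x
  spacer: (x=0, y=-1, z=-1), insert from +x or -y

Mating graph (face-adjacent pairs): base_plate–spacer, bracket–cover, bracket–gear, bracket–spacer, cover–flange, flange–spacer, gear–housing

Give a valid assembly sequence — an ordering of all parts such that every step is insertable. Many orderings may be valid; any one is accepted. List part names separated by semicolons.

1. flange@(0, -2, -1) [+x clear] — {flange}
2. cover@(0, -2, 0) [-y clear] — {cover, flange}
3. bracket@(0, -1, 0) [+x clear] — {bracket, cover, flange}
4. gear@(0, 0, 0) [-x clear] — {bracket, cover, flange, gear}
5. housing@(0, 1, 0) [-x clear] — {bracket, cover, flange, gear, housing}
6. spacer@(0, -1, -1) [+x clear] — {bracket, cover, flange, gear, housing, spacer}
7. base_plate@(0, -1, -2) [-y clear] — {base_plate, bracket, cover, flange, gear, housing, spacer}

flange; cover; bracket; gear; housing; spacer; base_plate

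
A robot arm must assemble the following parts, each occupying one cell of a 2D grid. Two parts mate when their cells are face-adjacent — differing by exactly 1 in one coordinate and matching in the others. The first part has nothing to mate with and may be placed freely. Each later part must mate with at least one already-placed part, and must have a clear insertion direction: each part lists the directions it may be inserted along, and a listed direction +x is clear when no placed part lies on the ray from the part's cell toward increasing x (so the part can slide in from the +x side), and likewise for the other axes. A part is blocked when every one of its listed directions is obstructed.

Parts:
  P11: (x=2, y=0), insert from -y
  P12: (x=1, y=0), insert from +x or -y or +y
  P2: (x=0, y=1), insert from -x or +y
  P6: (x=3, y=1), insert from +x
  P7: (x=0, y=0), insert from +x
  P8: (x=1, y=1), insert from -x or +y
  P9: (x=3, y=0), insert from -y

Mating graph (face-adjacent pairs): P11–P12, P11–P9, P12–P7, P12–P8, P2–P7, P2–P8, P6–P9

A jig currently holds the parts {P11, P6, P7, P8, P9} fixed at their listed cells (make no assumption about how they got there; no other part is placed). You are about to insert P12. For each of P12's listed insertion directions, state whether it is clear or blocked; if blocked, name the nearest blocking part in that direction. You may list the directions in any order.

+x: blocked by P11; +y: blocked by P8; -y: clear

+x: nearest on ray is P11@(2, 0) ⇒ blocked
-y: ray from P12(1, 0) has no placed part ⇒ clear
+y: nearest on ray is P8@(1, 1) ⇒ blocked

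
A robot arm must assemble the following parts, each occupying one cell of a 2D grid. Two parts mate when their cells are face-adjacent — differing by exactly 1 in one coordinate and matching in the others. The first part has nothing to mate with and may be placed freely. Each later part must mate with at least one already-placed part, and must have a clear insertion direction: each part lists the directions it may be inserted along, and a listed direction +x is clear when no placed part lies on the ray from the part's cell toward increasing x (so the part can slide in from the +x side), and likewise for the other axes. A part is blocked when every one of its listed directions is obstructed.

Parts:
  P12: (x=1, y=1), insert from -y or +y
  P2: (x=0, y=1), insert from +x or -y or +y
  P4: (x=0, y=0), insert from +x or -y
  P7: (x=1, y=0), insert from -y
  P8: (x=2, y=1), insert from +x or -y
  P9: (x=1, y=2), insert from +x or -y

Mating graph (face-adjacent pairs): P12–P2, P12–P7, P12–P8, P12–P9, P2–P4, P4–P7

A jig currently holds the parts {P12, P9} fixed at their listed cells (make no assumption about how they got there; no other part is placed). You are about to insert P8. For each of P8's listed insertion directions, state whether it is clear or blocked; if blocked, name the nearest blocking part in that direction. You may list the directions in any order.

+x: clear; -y: clear

+x: ray from P8(2, 1) has no placed part ⇒ clear
-y: ray from P8(2, 1) has no placed part ⇒ clear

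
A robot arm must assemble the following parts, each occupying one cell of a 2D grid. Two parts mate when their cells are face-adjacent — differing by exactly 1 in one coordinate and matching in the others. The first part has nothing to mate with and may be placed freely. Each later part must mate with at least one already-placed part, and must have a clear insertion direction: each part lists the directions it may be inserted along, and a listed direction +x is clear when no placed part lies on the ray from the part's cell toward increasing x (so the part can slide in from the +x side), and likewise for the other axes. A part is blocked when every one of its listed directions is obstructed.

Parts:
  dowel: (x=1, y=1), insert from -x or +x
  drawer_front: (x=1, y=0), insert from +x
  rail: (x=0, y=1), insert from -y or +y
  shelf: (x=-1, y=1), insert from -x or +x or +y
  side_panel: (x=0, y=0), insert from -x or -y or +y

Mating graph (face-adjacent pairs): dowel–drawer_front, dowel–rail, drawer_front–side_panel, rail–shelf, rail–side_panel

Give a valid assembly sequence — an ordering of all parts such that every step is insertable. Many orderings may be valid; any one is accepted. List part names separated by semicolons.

1. dowel@(1, 1) [-x clear] — {dowel}
2. rail@(0, 1) [-y clear] — {dowel, rail}
3. shelf@(-1, 1) [-x clear] — {dowel, rail, shelf}
4. drawer_front@(1, 0) [+x clear] — {dowel, drawer_front, rail, shelf}
5. side_panel@(0, 0) [-x clear] — {dowel, drawer_front, rail, shelf, side_panel}

dowel; rail; shelf; drawer_front; side_panel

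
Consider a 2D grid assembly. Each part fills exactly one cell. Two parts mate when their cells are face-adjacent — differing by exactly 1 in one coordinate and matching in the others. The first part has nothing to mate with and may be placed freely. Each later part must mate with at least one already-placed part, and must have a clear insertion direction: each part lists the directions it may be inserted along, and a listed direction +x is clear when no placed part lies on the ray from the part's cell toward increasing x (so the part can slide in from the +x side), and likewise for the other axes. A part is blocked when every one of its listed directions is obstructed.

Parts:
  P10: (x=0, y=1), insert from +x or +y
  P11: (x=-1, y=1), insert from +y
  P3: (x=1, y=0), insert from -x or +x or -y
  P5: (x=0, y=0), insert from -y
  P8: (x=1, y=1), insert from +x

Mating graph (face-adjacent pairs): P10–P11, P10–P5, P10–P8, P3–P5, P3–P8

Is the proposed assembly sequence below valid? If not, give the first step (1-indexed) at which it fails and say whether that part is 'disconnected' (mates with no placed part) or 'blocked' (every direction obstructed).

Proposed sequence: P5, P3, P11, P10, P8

Invalid at step 3 (disconnected)

1. P5@(0, 0) [-y clear] — {P5}
2. P3@(1, 0) [+x clear] — {P3, P5}
3. P11@(-1, 1) — no placed neighbour ⇒ disconnected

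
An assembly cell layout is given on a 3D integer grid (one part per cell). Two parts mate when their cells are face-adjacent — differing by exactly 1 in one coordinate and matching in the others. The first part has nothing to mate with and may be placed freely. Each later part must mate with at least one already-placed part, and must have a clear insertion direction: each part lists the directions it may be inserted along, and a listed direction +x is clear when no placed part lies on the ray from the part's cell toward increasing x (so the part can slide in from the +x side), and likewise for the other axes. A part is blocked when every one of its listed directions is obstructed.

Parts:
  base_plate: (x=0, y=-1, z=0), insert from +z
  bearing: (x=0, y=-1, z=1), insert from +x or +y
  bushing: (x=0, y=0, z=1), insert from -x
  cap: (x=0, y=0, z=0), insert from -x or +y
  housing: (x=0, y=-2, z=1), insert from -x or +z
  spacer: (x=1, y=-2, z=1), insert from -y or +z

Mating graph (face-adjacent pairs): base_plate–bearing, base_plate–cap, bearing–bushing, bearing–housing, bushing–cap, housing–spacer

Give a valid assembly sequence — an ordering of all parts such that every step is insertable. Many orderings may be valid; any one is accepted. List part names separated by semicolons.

1. cap@(0, 0, 0) [-x clear] — {cap}
2. bushing@(0, 0, 1) [-x clear] — {bushing, cap}
3. base_plate@(0, -1, 0) [+z clear] — {base_plate, bushing, cap}
4. bearing@(0, -1, 1) [+x clear] — {base_plate, bearing, bushing, cap}
5. housing@(0, -2, 1) [-x clear] — {base_plate, bearing, bushing, cap, housing}
6. spacer@(1, -2, 1) [-y clear] — {base_plate, bearing, bushing, cap, housing, spacer}

cap; bushing; base_plate; bearing; housing; spacer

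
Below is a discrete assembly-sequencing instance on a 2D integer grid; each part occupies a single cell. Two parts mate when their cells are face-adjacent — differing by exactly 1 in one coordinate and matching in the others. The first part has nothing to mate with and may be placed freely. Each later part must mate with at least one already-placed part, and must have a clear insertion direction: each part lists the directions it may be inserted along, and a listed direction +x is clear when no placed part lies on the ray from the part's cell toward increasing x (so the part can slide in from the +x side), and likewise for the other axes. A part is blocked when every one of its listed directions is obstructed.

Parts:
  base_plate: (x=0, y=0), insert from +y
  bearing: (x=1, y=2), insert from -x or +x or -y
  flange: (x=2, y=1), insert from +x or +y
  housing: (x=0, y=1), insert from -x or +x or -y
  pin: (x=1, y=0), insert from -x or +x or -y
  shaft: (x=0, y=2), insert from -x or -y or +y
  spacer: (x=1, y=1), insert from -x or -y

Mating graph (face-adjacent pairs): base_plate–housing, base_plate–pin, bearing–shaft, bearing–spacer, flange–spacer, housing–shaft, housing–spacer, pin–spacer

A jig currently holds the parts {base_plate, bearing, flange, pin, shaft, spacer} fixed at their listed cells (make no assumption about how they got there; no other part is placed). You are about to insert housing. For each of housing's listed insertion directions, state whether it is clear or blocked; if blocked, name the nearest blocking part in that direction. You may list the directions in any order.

-x: ray from housing(0, 1) has no placed part ⇒ clear
+x: nearest on ray is spacer@(1, 1) ⇒ blocked
-y: nearest on ray is base_plate@(0, 0) ⇒ blocked

+x: blocked by spacer; -x: clear; -y: blocked by base_plate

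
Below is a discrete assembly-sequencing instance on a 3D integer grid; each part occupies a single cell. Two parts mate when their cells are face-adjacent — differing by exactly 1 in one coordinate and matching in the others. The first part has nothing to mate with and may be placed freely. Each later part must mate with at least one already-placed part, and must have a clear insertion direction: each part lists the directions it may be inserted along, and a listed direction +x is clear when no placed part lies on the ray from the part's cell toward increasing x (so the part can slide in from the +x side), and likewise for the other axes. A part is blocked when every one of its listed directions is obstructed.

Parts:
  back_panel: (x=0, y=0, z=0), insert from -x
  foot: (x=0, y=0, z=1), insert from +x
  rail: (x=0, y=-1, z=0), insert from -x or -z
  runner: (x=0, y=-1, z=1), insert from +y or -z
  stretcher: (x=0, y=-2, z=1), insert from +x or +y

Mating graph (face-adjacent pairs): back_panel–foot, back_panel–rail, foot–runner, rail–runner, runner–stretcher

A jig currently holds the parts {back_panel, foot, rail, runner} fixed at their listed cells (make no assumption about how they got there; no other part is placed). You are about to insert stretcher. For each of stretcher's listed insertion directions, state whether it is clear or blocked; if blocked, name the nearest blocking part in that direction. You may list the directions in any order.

+x: ray from stretcher(0, -2, 1) has no placed part ⇒ clear
+y: nearest on ray is runner@(0, -1, 1) ⇒ blocked

+x: clear; +y: blocked by runner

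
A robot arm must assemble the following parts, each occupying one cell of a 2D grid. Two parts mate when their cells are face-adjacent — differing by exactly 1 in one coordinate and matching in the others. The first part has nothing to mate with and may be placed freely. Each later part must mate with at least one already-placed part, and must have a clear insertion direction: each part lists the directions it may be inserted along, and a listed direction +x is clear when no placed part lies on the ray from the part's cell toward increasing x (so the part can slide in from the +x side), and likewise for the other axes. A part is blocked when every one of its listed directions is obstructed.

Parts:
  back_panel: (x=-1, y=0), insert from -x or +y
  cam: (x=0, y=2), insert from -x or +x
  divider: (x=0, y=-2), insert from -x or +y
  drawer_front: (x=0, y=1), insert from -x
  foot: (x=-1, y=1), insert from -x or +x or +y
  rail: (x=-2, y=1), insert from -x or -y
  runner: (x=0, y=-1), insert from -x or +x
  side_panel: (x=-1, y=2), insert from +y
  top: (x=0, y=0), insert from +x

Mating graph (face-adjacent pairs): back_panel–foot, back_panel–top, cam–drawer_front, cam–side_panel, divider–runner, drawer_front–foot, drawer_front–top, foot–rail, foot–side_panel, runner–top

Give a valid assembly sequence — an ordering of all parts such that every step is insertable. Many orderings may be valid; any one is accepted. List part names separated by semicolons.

1. back_panel@(-1, 0) [-x clear] — {back_panel}
2. top@(0, 0) [+x clear] — {back_panel, top}
3. runner@(0, -1) [-x clear] — {back_panel, runner, top}
4. divider@(0, -2) [-x clear] — {back_panel, divider, runner, top}
5. drawer_front@(0, 1) [-x clear] — {back_panel, divider, drawer_front, runner, top}
6. cam@(0, 2) [-x clear] — {back_panel, cam, divider, drawer_front, runner, top}
7. side_panel@(-1, 2) [+y clear] — {back_panel, cam, divider, drawer_front, runner, side_panel, top}
8. foot@(-1, 1) [-x clear] — {back_panel, cam, divider, drawer_front, foot, runner, side_panel, top}
9. rail@(-2, 1) [-x clear] — {back_panel, cam, divider, drawer_front, foot, rail, runner, side_panel, top}

back_panel; top; runner; divider; drawer_front; cam; side_panel; foot; rail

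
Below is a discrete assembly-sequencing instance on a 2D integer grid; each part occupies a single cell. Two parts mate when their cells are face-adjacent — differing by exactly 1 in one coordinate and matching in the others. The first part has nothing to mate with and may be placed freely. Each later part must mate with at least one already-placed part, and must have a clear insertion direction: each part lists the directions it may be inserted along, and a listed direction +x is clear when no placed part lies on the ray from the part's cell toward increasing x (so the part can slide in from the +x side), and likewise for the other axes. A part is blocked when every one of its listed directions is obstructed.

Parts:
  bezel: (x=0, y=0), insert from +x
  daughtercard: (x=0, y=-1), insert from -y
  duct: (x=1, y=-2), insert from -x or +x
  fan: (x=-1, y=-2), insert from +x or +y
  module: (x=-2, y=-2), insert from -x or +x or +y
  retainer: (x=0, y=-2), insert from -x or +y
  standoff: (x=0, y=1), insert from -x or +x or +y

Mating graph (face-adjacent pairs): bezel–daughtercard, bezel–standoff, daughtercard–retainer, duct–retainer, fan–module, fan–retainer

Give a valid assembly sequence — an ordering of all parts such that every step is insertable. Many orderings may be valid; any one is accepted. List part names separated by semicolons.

1. bezel@(0, 0) [+x clear] — {bezel}
2. standoff@(0, 1) [-x clear] — {bezel, standoff}
3. daughtercard@(0, -1) [-y clear] — {bezel, daughtercard, standoff}
4. retainer@(0, -2) [-x clear] — {bezel, daughtercard, retainer, standoff}
5. duct@(1, -2) [+x clear] — {bezel, daughtercard, duct, retainer, standoff}
6. fan@(-1, -2) [+y clear] — {bezel, daughtercard, duct, fan, retainer, standoff}
7. module@(-2, -2) [-x clear] — {bezel, daughtercard, duct, fan, module, retainer, standoff}

bezel; standoff; daughtercard; retainer; duct; fan; module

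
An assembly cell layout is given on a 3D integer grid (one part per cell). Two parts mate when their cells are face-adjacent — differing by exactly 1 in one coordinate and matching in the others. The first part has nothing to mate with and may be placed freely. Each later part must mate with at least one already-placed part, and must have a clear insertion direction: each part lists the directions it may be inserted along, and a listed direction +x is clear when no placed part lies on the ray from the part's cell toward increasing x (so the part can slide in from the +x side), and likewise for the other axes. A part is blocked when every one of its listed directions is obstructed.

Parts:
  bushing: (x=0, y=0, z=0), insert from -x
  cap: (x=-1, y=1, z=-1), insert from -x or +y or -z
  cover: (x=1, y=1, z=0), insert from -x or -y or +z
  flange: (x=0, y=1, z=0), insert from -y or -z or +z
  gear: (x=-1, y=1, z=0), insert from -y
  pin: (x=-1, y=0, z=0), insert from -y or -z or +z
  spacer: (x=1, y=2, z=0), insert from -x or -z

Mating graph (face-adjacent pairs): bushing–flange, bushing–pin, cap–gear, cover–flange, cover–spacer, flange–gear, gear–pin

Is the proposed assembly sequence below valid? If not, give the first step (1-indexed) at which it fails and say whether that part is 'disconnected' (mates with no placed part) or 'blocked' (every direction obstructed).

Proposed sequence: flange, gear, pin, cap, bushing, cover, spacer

Invalid at step 5 (blocked)

1. flange@(0, 1, 0) [-y clear] — {flange}
2. gear@(-1, 1, 0) [-y clear] — {flange, gear}
3. pin@(-1, 0, 0) [-y clear] — {flange, gear, pin}
4. cap@(-1, 1, -1) [-x clear] — {cap, flange, gear, pin}
5. bushing@(0, 0, 0) — -x all obstructed ⇒ blocked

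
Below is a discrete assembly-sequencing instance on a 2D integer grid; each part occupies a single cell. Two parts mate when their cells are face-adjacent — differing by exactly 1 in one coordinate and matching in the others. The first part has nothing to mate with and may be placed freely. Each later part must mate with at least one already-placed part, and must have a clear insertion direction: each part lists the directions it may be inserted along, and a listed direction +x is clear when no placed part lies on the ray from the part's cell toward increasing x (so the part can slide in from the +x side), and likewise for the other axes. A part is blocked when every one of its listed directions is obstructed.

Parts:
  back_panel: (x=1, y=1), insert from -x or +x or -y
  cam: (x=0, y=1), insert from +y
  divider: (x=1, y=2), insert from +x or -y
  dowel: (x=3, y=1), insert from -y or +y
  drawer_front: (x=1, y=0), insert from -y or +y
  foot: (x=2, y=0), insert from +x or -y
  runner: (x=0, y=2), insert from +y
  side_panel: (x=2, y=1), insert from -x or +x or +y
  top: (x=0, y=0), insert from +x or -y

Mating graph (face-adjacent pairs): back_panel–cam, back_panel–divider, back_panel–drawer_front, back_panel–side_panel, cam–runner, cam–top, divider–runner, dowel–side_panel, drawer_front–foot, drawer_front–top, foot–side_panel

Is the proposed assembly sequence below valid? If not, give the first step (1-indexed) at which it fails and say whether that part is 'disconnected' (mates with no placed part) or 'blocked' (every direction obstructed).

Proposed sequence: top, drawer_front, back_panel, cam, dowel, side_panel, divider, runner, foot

Invalid at step 5 (disconnected)

1. top@(0, 0) [+x clear] — {top}
2. drawer_front@(1, 0) [-y clear] — {drawer_front, top}
3. back_panel@(1, 1) [-x clear] — {back_panel, drawer_front, top}
4. cam@(0, 1) [+y clear] — {back_panel, cam, drawer_front, top}
5. dowel@(3, 1) — no placed neighbour ⇒ disconnected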